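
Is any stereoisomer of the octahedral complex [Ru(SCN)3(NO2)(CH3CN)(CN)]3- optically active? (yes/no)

In an octahedral complex each vertex has one trans partner and four cis neighbours.
Systematic placement gives 4 geometric isomers: SCN mer (3 arrangements); SCN fac (chiral).
One of these lacks any improper symmetry element and so occurs as an enantiomeric pair, giving 4 + 1 = 5 stereoisomers in total.

yes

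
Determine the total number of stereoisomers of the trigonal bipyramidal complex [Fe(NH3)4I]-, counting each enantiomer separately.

A trigonal bipyramid has two axial and three equatorial sites, which are chemically inequivalent.
The distinct arrangements are (2 in all): I axial; I equatorial.
Each arrangement has an internal mirror plane or centre of symmetry, so none is chiral.

2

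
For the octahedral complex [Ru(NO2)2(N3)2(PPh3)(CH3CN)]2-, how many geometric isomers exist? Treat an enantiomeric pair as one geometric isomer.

The six octahedral sites form three mutually perpendicular trans pairs.
Systematic placement gives 6 geometric isomers: NO2 cis, N3 cis (3 arrangements, 2 chiral); NO2 trans, N3 cis; NO2 cis, N3 trans; NO2 trans, N3 trans.

6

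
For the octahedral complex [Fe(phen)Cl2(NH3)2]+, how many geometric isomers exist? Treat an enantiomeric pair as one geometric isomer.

The six octahedral sites form three mutually perpendicular trans pairs.
Each phen is bidentate and must span two cis positions.
There are 3 geometric isomers: Cl trans, NH3 cis; Cl cis, NH3 cis (chiral); Cl cis, NH3 trans.

3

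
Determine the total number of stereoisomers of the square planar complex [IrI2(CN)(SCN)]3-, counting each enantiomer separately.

2

A square has two trans pairs of vertices; adjacent vertices are cis.
The distinct arrangements are (2 in all): I cis; I trans.
Each arrangement has an internal mirror plane or centre of symmetry, so none is chiral.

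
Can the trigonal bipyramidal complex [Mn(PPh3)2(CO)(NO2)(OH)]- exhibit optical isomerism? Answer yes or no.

A trigonal bipyramid has two axial and three equatorial sites, which are chemically inequivalent.
Exhaustive case analysis gives 7 geometric isomers.
Of these, 3 lack any improper symmetry element and so occur as enantiomeric pairs, giving 7 + 3 = 10 stereoisomers in total.

yes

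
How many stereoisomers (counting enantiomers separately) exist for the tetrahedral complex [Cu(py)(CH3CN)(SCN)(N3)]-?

Only one geometric arrangement is possible; it has no improper symmetry element, so it exists as a pair of enantiomers (2 stereoisomers).

2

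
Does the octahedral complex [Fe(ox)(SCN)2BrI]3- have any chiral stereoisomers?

Each ox is bidentate and must span two cis positions.
Working through the distinct placements yields 4 geometric isomers: SCN cis (3 arrangements, 2 chiral); SCN trans.
Of these, 2 lack any improper symmetry element and so occur as enantiomeric pairs, giving 4 + 2 = 6 stereoisomers in total.

yes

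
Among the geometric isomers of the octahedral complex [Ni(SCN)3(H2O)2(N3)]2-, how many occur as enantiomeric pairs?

0

In an octahedral complex each vertex has one trans partner and four cis neighbours.
The distinct arrangements are (3 in all): SCN mer, H2O trans; SCN mer, H2O cis; SCN fac, H2O cis.
Each arrangement has an internal mirror plane or centre of symmetry, so none is chiral.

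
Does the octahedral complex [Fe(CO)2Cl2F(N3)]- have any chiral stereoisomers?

The six octahedral sites form three mutually perpendicular trans pairs.
The distinct arrangements are (6 in all): CO trans, Cl trans; CO trans, Cl cis; CO cis, Cl cis (3 arrangements, 2 chiral); CO cis, Cl trans.
Of these, 2 lack any improper symmetry element and so occur as enantiomeric pairs, giving 6 + 2 = 8 stereoisomers in total.

yes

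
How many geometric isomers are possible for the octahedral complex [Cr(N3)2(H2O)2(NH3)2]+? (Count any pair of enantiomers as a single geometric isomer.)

5

An octahedron has six vertices in three trans pairs; every non-trans pair is cis.
Working through the distinct placements yields 5 geometric isomers: N3 trans, H2O trans, NH3 trans; N3 cis, H2O trans, NH3 cis; N3 cis, H2O cis, NH3 trans; N3 cis, H2O cis, NH3 cis (chiral); N3 trans, H2O cis, NH3 cis.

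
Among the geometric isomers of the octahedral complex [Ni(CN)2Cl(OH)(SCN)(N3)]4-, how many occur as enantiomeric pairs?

6

The six octahedral sites form three mutually perpendicular trans pairs.
Placing the ligands in turn and identifying arrangements related by rotation or reflection leaves 9 distinct geometric isomers.
Of these, 6 lack any improper symmetry element and so occur as enantiomeric pairs, giving 9 + 6 = 15 stereoisomers in total.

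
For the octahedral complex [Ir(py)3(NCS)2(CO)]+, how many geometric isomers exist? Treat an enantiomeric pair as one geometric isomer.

An octahedron has six vertices in three trans pairs; every non-trans pair is cis.
There are 3 geometric isomers: py mer, NCS cis; py mer, NCS trans; py fac, NCS cis.

3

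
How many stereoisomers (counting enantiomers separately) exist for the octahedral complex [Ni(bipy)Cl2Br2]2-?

4

The six octahedral sites form three mutually perpendicular trans pairs.
Each bipy is bidentate and must span two cis positions.
Systematic placement gives 3 geometric isomers: Cl cis, Br trans; Cl cis, Br cis (chiral); Cl trans, Br cis.
One of these lacks any improper symmetry element and so occurs as an enantiomeric pair, giving 3 + 1 = 4 stereoisomers in total.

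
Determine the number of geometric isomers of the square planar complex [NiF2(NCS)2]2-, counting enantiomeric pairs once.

2

The distinct arrangements are (2 in all): F cis; F trans.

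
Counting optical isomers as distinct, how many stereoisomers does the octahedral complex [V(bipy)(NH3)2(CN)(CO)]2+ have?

6

The six octahedral sites form three mutually perpendicular trans pairs.
Each bipy is bidentate and must span two cis positions.
Systematic placement gives 4 geometric isomers: NH3 cis (3 arrangements, 2 chiral); NH3 trans.
Of these, 2 lack any improper symmetry element and so occur as enantiomeric pairs, giving 4 + 2 = 6 stereoisomers in total.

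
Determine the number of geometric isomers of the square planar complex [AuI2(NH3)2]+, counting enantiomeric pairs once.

In a square planar complex each vertex has one trans partner and two cis neighbours.
Working through the distinct placements yields 2 geometric isomers: I cis; I trans.

2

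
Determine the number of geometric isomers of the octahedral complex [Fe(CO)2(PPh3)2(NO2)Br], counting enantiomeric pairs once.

6

In an octahedral complex each vertex has one trans partner and four cis neighbours.
The distinct arrangements are (6 in all): CO cis, PPh3 trans; CO cis, PPh3 cis (3 arrangements, 2 chiral); CO trans, PPh3 trans; CO trans, PPh3 cis.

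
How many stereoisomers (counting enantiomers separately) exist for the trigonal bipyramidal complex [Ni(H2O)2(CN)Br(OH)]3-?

In a trigonal bipyramid the two axial positions differ from the three equatorial ones.
Systematic enumeration (placing each ligand type in turn and discarding arrangements equivalent by rotation or reflection) gives 7 geometric isomers.
Of these, 3 lack any improper symmetry element and so occur as enantiomeric pairs, giving 7 + 3 = 10 stereoisomers in total.

10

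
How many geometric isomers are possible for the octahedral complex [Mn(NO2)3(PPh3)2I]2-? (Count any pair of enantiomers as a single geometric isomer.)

The six octahedral sites form three mutually perpendicular trans pairs.
Systematic placement gives 3 geometric isomers: NO2 mer, PPh3 trans; NO2 fac, PPh3 cis; NO2 mer, PPh3 cis.

3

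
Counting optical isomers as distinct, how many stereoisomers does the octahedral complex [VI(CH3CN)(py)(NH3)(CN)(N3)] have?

30

An octahedron has six vertices in three trans pairs; every non-trans pair is cis.
Placing the ligands in turn and identifying arrangements related by rotation or reflection leaves 15 distinct geometric isomers.
Of these, 15 lack any improper symmetry element and so occur as enantiomeric pairs, giving 15 + 15 = 30 stereoisomers in total.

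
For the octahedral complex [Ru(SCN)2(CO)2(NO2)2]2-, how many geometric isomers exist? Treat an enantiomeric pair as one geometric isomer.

5

An octahedron has six vertices in three trans pairs; every non-trans pair is cis.
Working through the distinct placements yields 5 geometric isomers: SCN trans, CO trans, NO2 trans; SCN cis, CO trans, NO2 cis; SCN trans, CO cis, NO2 cis; SCN cis, CO cis, NO2 cis (chiral); SCN cis, CO cis, NO2 trans.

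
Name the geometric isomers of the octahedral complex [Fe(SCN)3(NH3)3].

fac and mer

The six octahedral sites form three mutually perpendicular trans pairs.
The distinct arrangements are (2 in all): SCN mer; SCN fac.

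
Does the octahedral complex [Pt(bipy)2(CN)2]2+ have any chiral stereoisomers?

yes

The six octahedral sites form three mutually perpendicular trans pairs.
Each bipy is bidentate and must span two cis positions.
Working through the distinct placements yields 2 geometric isomers: CN trans; CN cis (chiral).
One of these lacks any improper symmetry element and so occurs as an enantiomeric pair, giving 2 + 1 = 3 stereoisomers in total.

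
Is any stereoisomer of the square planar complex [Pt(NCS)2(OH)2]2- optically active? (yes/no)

A square has two trans pairs of vertices; adjacent vertices are cis.
The distinct arrangements are (2 in all): NCS cis; NCS trans.
Each arrangement has an internal mirror plane or centre of symmetry, so none is chiral.

no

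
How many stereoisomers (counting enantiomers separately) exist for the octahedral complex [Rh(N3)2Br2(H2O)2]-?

An octahedron has six vertices in three trans pairs; every non-trans pair is cis.
Systematic placement gives 5 geometric isomers: N3 trans, Br trans, H2O trans; N3 cis, Br trans, H2O cis; N3 trans, Br cis, H2O cis; N3 cis, Br cis, H2O cis (chiral); N3 cis, Br cis, H2O trans.
One of these lacks any improper symmetry element and so occurs as an enantiomeric pair, giving 5 + 1 = 6 stereoisomers in total.

6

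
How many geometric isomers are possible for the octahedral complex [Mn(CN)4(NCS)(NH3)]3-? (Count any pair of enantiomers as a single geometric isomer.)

The six octahedral sites form three mutually perpendicular trans pairs.
There are 2 geometric isomers: NCS and NH3 mutually trans; NCS and NH3 mutually cis.

2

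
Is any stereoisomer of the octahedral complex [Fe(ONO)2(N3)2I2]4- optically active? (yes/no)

In an octahedral complex each vertex has one trans partner and four cis neighbours.
The distinct arrangements are (5 in all): ONO trans, N3 trans, I trans; ONO cis, N3 cis, I trans; ONO trans, N3 cis, I cis; ONO cis, N3 cis, I cis (chiral); ONO cis, N3 trans, I cis.
One of these lacks any improper symmetry element and so occurs as an enantiomeric pair, giving 5 + 1 = 6 stereoisomers in total.

yes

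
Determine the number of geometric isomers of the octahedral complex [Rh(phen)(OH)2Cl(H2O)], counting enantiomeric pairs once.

4

The six octahedral sites form three mutually perpendicular trans pairs.
Each phen is bidentate and must span two cis positions.
Working through the distinct placements yields 4 geometric isomers: OH cis (3 arrangements, 2 chiral); OH trans.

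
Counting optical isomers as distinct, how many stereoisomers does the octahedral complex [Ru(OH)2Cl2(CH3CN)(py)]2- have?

8

In an octahedral complex each vertex has one trans partner and four cis neighbours.
There are 6 geometric isomers: OH cis, Cl cis (3 arrangements, 2 chiral); OH trans, Cl cis; OH cis, Cl trans; OH trans, Cl trans.
Of these, 2 lack any improper symmetry element and so occur as enantiomeric pairs, giving 6 + 2 = 8 stereoisomers in total.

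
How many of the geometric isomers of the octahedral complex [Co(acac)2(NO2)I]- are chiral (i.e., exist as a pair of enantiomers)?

1

In an octahedral complex each vertex has one trans partner and four cis neighbours.
Each acac is bidentate and must span two cis positions.
Working through the distinct placements yields 2 geometric isomers: NO2 and I mutually trans; NO2 and I mutually cis (chiral).
One of these lacks any improper symmetry element and so occurs as an enantiomeric pair, giving 2 + 1 = 3 stereoisomers in total.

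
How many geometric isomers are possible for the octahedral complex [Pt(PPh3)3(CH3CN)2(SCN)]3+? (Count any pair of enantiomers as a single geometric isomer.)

An octahedron has six vertices in three trans pairs; every non-trans pair is cis.
Working through the distinct placements yields 3 geometric isomers: PPh3 mer, CH3CN trans; PPh3 fac, CH3CN cis; PPh3 mer, CH3CN cis.

3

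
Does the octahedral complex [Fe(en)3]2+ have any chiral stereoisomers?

In an octahedral complex each vertex has one trans partner and four cis neighbours.
Each en is bidentate and must span two cis positions.
Only one geometric arrangement is possible; it has no improper symmetry element, so it exists as a pair of enantiomers (2 stereoisomers).

yes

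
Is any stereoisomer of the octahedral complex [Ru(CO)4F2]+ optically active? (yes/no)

no

The six octahedral sites form three mutually perpendicular trans pairs.
There are 2 geometric isomers: F trans; F cis.
Each arrangement has an internal mirror plane or centre of symmetry, so none is chiral.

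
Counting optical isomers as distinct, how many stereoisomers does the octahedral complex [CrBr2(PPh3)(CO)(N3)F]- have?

Systematic enumeration (placing each ligand type in turn and discarding arrangements equivalent by rotation or reflection) gives 9 geometric isomers.
Of these, 6 lack any improper symmetry element and so occur as enantiomeric pairs, giving 9 + 6 = 15 stereoisomers in total.

15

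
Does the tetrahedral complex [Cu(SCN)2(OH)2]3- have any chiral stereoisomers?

no

In a tetrahedral complex all four positions are equivalent and every pair of ligands is adjacent — there is no cis/trans distinction.
Only one geometric arrangement is possible.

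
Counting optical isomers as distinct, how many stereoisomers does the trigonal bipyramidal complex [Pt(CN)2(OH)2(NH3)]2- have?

A trigonal bipyramid has two axial and three equatorial sites, which are chemically inequivalent.
Systematic enumeration (placing each ligand type in turn and discarding arrangements equivalent by rotation or reflection) gives 5 geometric isomers.
One of these lacks any improper symmetry element and so occurs as an enantiomeric pair, giving 5 + 1 = 6 stereoisomers in total.

6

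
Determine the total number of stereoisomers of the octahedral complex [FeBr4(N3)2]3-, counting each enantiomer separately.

Working through the distinct placements yields 2 geometric isomers: N3 trans; N3 cis.
Each arrangement has an internal mirror plane or centre of symmetry, so none is chiral.

2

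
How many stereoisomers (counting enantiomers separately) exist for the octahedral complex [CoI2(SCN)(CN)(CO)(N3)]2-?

The six octahedral sites form three mutually perpendicular trans pairs.
Placing the ligands in turn and identifying arrangements related by rotation or reflection leaves 9 distinct geometric isomers.
Of these, 6 lack any improper symmetry element and so occur as enantiomeric pairs, giving 9 + 6 = 15 stereoisomers in total.

15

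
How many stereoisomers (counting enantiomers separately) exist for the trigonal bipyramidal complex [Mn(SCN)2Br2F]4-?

6

Systematic enumeration (placing each ligand type in turn and discarding arrangements equivalent by rotation or reflection) gives 5 geometric isomers.
One of these lacks any improper symmetry element and so occurs as an enantiomeric pair, giving 5 + 1 = 6 stereoisomers in total.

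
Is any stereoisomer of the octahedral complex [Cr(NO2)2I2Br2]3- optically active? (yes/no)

An octahedron has six vertices in three trans pairs; every non-trans pair is cis.
Systematic placement gives 5 geometric isomers: NO2 trans, I trans, Br trans; NO2 cis, I cis, Br trans; NO2 trans, I cis, Br cis; NO2 cis, I cis, Br cis (chiral); NO2 cis, I trans, Br cis.
One of these lacks any improper symmetry element and so occurs as an enantiomeric pair, giving 5 + 1 = 6 stereoisomers in total.

yes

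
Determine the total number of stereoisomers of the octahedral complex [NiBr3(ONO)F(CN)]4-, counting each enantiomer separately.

5

An octahedron has six vertices in three trans pairs; every non-trans pair is cis.
The distinct arrangements are (4 in all): Br mer (3 arrangements); Br fac (chiral).
One of these lacks any improper symmetry element and so occurs as an enantiomeric pair, giving 4 + 1 = 5 stereoisomers in total.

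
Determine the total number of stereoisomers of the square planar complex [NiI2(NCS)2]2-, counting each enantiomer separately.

2

Working through the distinct placements yields 2 geometric isomers: I cis; I trans.
Each arrangement has an internal mirror plane or centre of symmetry, so none is chiral.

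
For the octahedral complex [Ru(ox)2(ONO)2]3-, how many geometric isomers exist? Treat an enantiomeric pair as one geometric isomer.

In an octahedral complex each vertex has one trans partner and four cis neighbours.
Each ox is bidentate and must span two cis positions.
Systematic placement gives 2 geometric isomers: ONO trans; ONO cis (chiral).

2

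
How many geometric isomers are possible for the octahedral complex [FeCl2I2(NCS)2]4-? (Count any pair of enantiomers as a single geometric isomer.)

In an octahedral complex each vertex has one trans partner and four cis neighbours.
The distinct arrangements are (5 in all): Cl trans, I trans, NCS trans; Cl trans, I cis, NCS cis; Cl cis, I cis, NCS trans; Cl cis, I cis, NCS cis (chiral); Cl cis, I trans, NCS cis.

5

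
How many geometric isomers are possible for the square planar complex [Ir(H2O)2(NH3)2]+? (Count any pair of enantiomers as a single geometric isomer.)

2

Working through the distinct placements yields 2 geometric isomers: H2O cis; H2O trans.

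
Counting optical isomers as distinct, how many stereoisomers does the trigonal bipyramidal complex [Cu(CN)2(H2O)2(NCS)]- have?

A trigonal bipyramid has two axial and three equatorial sites, which are chemically inequivalent.
Exhaustive case analysis gives 5 geometric isomers.
One of these lacks any improper symmetry element and so occurs as an enantiomeric pair, giving 5 + 1 = 6 stereoisomers in total.

6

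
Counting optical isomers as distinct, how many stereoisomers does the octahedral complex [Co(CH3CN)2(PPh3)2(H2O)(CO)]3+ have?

8

An octahedron has six vertices in three trans pairs; every non-trans pair is cis.
Systematic placement gives 6 geometric isomers: CH3CN trans, PPh3 trans; CH3CN trans, PPh3 cis; CH3CN cis, PPh3 trans; CH3CN cis, PPh3 cis (3 arrangements, 2 chiral).
Of these, 2 lack any improper symmetry element and so occur as enantiomeric pairs, giving 6 + 2 = 8 stereoisomers in total.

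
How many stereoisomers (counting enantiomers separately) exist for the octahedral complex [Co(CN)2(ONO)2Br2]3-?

Systematic placement gives 5 geometric isomers: CN trans, ONO trans, Br trans; CN cis, ONO cis, Br trans; CN cis, ONO trans, Br cis; CN cis, ONO cis, Br cis (chiral); CN trans, ONO cis, Br cis.
One of these lacks any improper symmetry element and so occurs as an enantiomeric pair, giving 5 + 1 = 6 stereoisomers in total.

6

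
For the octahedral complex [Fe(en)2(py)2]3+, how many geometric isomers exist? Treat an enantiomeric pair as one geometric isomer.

2

The six octahedral sites form three mutually perpendicular trans pairs.
Each en is bidentate and must span two cis positions.
The distinct arrangements are (2 in all): py trans; py cis (chiral).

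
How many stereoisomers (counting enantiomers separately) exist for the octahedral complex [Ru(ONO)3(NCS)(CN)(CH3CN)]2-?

The distinct arrangements are (4 in all): ONO mer (3 arrangements); ONO fac (chiral).
One of these lacks any improper symmetry element and so occurs as an enantiomeric pair, giving 4 + 1 = 5 stereoisomers in total.

5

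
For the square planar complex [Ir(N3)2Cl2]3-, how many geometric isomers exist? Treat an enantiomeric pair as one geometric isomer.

2

A square has two trans pairs of vertices; adjacent vertices are cis.
Systematic placement gives 2 geometric isomers: N3 cis; N3 trans.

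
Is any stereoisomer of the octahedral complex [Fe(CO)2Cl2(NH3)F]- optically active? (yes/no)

yes

Systematic placement gives 6 geometric isomers: CO trans, Cl trans; CO trans, Cl cis; CO cis, Cl cis (3 arrangements, 2 chiral); CO cis, Cl trans.
Of these, 2 lack any improper symmetry element and so occur as enantiomeric pairs, giving 6 + 2 = 8 stereoisomers in total.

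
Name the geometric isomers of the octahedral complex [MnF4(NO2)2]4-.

cis and trans

In an octahedral complex each vertex has one trans partner and four cis neighbours.
Systematic placement gives 2 geometric isomers: NO2 trans; NO2 cis.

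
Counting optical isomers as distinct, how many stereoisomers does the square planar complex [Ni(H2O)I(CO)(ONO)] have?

In a square planar complex each vertex has one trans partner and two cis neighbours.
There are 3 geometric isomers: (CO/I trans, H2O/ONO trans); (CO/ONO trans, H2O/I trans); (CO/H2O trans, I/ONO trans).
Each arrangement has an internal mirror plane or centre of symmetry, so none is chiral.

3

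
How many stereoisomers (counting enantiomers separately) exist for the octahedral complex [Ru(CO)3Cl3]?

An octahedron has six vertices in three trans pairs; every non-trans pair is cis.
Working through the distinct placements yields 2 geometric isomers: CO mer; CO fac.
Each arrangement has an internal mirror plane or centre of symmetry, so none is chiral.

2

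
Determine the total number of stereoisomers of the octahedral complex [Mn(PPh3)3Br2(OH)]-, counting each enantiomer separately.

In an octahedral complex each vertex has one trans partner and four cis neighbours.
Systematic placement gives 3 geometric isomers: PPh3 mer, Br trans; PPh3 mer, Br cis; PPh3 fac, Br cis.
Each arrangement has an internal mirror plane or centre of symmetry, so none is chiral.

3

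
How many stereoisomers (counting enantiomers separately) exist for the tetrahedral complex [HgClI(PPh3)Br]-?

In a tetrahedral complex all four positions are equivalent and every pair of ligands is adjacent — there is no cis/trans distinction.
Only one geometric arrangement is possible; it has no improper symmetry element, so it exists as a pair of enantiomers (2 stereoisomers).

2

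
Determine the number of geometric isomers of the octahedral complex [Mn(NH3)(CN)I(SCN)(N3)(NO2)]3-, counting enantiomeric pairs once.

The six octahedral sites form three mutually perpendicular trans pairs.
Placing the ligands in turn and identifying arrangements related by rotation or reflection leaves 15 distinct geometric isomers.

15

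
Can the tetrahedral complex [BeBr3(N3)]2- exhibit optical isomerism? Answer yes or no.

Only one geometric arrangement is possible.

no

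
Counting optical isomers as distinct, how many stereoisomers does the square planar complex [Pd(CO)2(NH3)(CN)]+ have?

A square has two trans pairs of vertices; adjacent vertices are cis.
The distinct arrangements are (2 in all): CO cis; CO trans.
Each arrangement has an internal mirror plane or centre of symmetry, so none is chiral.

2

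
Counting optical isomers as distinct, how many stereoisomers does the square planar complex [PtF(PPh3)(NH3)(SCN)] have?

3

A square has two trans pairs of vertices; adjacent vertices are cis.
Working through the distinct placements yields 3 geometric isomers: (F/PPh3 trans, NH3/SCN trans); (F/SCN trans, NH3/PPh3 trans); (F/NH3 trans, PPh3/SCN trans).
Each arrangement has an internal mirror plane or centre of symmetry, so none is chiral.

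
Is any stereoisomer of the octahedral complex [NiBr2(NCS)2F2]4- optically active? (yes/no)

The six octahedral sites form three mutually perpendicular trans pairs.
Working through the distinct placements yields 5 geometric isomers: Br trans, NCS trans, F trans; Br trans, NCS cis, F cis; Br cis, NCS trans, F cis; Br cis, NCS cis, F cis (chiral); Br cis, NCS cis, F trans.
One of these lacks any improper symmetry element and so occurs as an enantiomeric pair, giving 5 + 1 = 6 stereoisomers in total.

yes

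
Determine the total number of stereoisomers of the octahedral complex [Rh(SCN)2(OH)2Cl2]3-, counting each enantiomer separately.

An octahedron has six vertices in three trans pairs; every non-trans pair is cis.
Working through the distinct placements yields 5 geometric isomers: SCN trans, OH trans, Cl trans; SCN cis, OH cis, Cl trans; SCN trans, OH cis, Cl cis; SCN cis, OH cis, Cl cis (chiral); SCN cis, OH trans, Cl cis.
One of these lacks any improper symmetry element and so occurs as an enantiomeric pair, giving 5 + 1 = 6 stereoisomers in total.

6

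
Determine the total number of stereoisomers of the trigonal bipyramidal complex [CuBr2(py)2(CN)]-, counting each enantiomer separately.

6

A trigonal bipyramid has two axial and three equatorial sites, which are chemically inequivalent.
Exhaustive case analysis gives 5 geometric isomers.
One of these lacks any improper symmetry element and so occurs as an enantiomeric pair, giving 5 + 1 = 6 stereoisomers in total.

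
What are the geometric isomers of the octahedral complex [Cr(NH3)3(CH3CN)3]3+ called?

fac and mer

The distinct arrangements are (2 in all): NH3 mer; NH3 fac.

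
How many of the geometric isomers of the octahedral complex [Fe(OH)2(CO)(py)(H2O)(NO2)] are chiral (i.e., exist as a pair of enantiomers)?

6

Systematic enumeration (placing each ligand type in turn and discarding arrangements equivalent by rotation or reflection) gives 9 geometric isomers.
Of these, 6 lack any improper symmetry element and so occur as enantiomeric pairs, giving 9 + 6 = 15 stereoisomers in total.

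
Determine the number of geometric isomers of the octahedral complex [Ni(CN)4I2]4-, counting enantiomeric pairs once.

2

In an octahedral complex each vertex has one trans partner and four cis neighbours.
There are 2 geometric isomers: I trans; I cis.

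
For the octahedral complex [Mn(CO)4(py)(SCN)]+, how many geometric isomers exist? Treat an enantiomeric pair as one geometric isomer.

2

In an octahedral complex each vertex has one trans partner and four cis neighbours.
There are 2 geometric isomers: py and SCN mutually trans; py and SCN mutually cis.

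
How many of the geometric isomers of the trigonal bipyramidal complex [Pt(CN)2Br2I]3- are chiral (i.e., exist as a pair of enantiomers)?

In a trigonal bipyramid the two axial positions differ from the three equatorial ones.
Placing the ligands in turn and identifying arrangements related by rotation or reflection leaves 5 distinct geometric isomers.
One of these lacks any improper symmetry element and so occurs as an enantiomeric pair, giving 5 + 1 = 6 stereoisomers in total.

1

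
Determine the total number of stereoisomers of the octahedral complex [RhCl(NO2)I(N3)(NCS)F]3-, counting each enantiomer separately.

30

In an octahedral complex each vertex has one trans partner and four cis neighbours.
Exhaustive case analysis gives 15 geometric isomers.
Of these, 15 lack any improper symmetry element and so occur as enantiomeric pairs, giving 15 + 15 = 30 stereoisomers in total.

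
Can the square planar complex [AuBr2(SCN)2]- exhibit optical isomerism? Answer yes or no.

A square has two trans pairs of vertices; adjacent vertices are cis.
Working through the distinct placements yields 2 geometric isomers: Br cis; Br trans.
Each arrangement has an internal mirror plane or centre of symmetry, so none is chiral.

no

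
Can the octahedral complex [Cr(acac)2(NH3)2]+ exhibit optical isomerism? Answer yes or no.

An octahedron has six vertices in three trans pairs; every non-trans pair is cis.
Each acac is bidentate and must span two cis positions.
Working through the distinct placements yields 2 geometric isomers: NH3 trans; NH3 cis (chiral).
One of these lacks any improper symmetry element and so occurs as an enantiomeric pair, giving 2 + 1 = 3 stereoisomers in total.

yes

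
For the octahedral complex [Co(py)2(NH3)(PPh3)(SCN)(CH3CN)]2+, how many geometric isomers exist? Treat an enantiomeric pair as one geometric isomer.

The six octahedral sites form three mutually perpendicular trans pairs.
Systematic enumeration (placing each ligand type in turn and discarding arrangements equivalent by rotation or reflection) gives 9 geometric isomers.

9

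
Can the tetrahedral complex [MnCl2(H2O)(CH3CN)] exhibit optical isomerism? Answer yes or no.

In a tetrahedral complex all four positions are equivalent and every pair of ligands is adjacent — there is no cis/trans distinction.
Only one geometric arrangement is possible.

no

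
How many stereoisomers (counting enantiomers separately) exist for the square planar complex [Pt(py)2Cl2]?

2

A square has two trans pairs of vertices; adjacent vertices are cis.
There are 2 geometric isomers: py cis; py trans.
Each arrangement has an internal mirror plane or centre of symmetry, so none is chiral.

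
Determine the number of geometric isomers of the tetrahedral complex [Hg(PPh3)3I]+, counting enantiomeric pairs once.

1

All four vertices of a tetrahedron are equivalent and mutually adjacent, so cis/trans isomerism cannot arise.
Only one geometric arrangement is possible.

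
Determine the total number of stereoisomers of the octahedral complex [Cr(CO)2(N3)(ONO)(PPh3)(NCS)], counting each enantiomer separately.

15

In an octahedral complex each vertex has one trans partner and four cis neighbours.
Placing the ligands in turn and identifying arrangements related by rotation or reflection leaves 9 distinct geometric isomers.
Of these, 6 lack any improper symmetry element and so occur as enantiomeric pairs, giving 9 + 6 = 15 stereoisomers in total.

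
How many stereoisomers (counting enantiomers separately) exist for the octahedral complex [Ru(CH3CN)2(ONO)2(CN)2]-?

In an octahedral complex each vertex has one trans partner and four cis neighbours.
There are 5 geometric isomers: CH3CN trans, ONO trans, CN trans; CH3CN trans, ONO cis, CN cis; CH3CN cis, ONO trans, CN cis; CH3CN cis, ONO cis, CN cis (chiral); CH3CN cis, ONO cis, CN trans.
One of these lacks any improper symmetry element and so occurs as an enantiomeric pair, giving 5 + 1 = 6 stereoisomers in total.

6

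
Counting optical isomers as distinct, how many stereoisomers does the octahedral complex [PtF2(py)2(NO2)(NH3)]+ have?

The six octahedral sites form three mutually perpendicular trans pairs.
Working through the distinct placements yields 6 geometric isomers: F trans, py trans; F trans, py cis; F cis, py trans; F cis, py cis (3 arrangements, 2 chiral).
Of these, 2 lack any improper symmetry element and so occur as enantiomeric pairs, giving 6 + 2 = 8 stereoisomers in total.

8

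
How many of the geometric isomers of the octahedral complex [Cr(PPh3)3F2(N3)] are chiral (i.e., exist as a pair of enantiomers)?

0

An octahedron has six vertices in three trans pairs; every non-trans pair is cis.
Working through the distinct placements yields 3 geometric isomers: PPh3 mer, F trans; PPh3 mer, F cis; PPh3 fac, F cis.
Each arrangement has an internal mirror plane or centre of symmetry, so none is chiral.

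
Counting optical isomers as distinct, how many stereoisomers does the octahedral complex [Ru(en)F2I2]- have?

Each en is bidentate and must span two cis positions.
Systematic placement gives 3 geometric isomers: F trans, I cis; F cis, I cis (chiral); F cis, I trans.
One of these lacks any improper symmetry element and so occurs as an enantiomeric pair, giving 3 + 1 = 4 stereoisomers in total.

4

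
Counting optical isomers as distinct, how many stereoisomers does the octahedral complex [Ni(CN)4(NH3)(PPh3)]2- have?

In an octahedral complex each vertex has one trans partner and four cis neighbours.
The distinct arrangements are (2 in all): NH3 and PPh3 mutually trans; NH3 and PPh3 mutually cis.
Each arrangement has an internal mirror plane or centre of symmetry, so none is chiral.

2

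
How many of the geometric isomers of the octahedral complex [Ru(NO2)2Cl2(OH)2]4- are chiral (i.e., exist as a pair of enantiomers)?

In an octahedral complex each vertex has one trans partner and four cis neighbours.
Systematic placement gives 5 geometric isomers: NO2 trans, Cl trans, OH trans; NO2 cis, Cl trans, OH cis; NO2 cis, Cl cis, OH trans; NO2 cis, Cl cis, OH cis (chiral); NO2 trans, Cl cis, OH cis.
One of these lacks any improper symmetry element and so occurs as an enantiomeric pair, giving 5 + 1 = 6 stereoisomers in total.

1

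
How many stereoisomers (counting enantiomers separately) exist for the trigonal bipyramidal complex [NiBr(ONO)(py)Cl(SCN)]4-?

A trigonal bipyramid has two axial and three equatorial sites, which are chemically inequivalent.
Systematic enumeration (placing each ligand type in turn and discarding arrangements equivalent by rotation or reflection) gives 10 geometric isomers.
Of these, 10 lack any improper symmetry element and so occur as enantiomeric pairs, giving 10 + 10 = 20 stereoisomers in total.

20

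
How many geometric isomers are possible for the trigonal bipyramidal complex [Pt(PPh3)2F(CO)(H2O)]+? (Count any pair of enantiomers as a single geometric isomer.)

7

A trigonal bipyramid has two axial and three equatorial sites, which are chemically inequivalent.
Systematic enumeration (placing each ligand type in turn and discarding arrangements equivalent by rotation or reflection) gives 7 geometric isomers.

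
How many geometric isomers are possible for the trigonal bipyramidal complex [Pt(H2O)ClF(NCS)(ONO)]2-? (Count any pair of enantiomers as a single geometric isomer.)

10

In a trigonal bipyramid the two axial positions differ from the three equatorial ones.
Systematic enumeration (placing each ligand type in turn and discarding arrangements equivalent by rotation or reflection) gives 10 geometric isomers.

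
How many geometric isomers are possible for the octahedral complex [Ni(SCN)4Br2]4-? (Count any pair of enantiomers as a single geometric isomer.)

The six octahedral sites form three mutually perpendicular trans pairs.
The distinct arrangements are (2 in all): Br trans; Br cis.

2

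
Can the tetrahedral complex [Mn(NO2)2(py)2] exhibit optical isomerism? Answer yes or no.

In a tetrahedral complex all four positions are equivalent and every pair of ligands is adjacent — there is no cis/trans distinction.
Only one geometric arrangement is possible.

no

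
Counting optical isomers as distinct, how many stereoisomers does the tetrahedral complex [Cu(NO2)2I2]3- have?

In a tetrahedral complex all four positions are equivalent and every pair of ligands is adjacent — there is no cis/trans distinction.
Only one geometric arrangement is possible.

1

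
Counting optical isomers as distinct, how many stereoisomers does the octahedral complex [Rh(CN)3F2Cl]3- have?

3

In an octahedral complex each vertex has one trans partner and four cis neighbours.
The distinct arrangements are (3 in all): CN mer, F trans; CN mer, F cis; CN fac, F cis.
Each arrangement has an internal mirror plane or centre of symmetry, so none is chiral.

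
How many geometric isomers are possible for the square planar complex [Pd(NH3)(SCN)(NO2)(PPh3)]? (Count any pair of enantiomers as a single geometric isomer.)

3

A square has two trans pairs of vertices; adjacent vertices are cis.
Systematic placement gives 3 geometric isomers: (NH3/PPh3 trans, NO2/SCN trans); (NH3/SCN trans, NO2/PPh3 trans); (NH3/NO2 trans, PPh3/SCN trans).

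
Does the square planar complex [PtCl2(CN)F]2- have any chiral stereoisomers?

The distinct arrangements are (2 in all): Cl cis; Cl trans.
Each arrangement has an internal mirror plane or centre of symmetry, so none is chiral.

no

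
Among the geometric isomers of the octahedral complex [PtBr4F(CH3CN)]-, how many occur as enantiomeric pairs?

0

In an octahedral complex each vertex has one trans partner and four cis neighbours.
Systematic placement gives 2 geometric isomers: F and CH3CN mutually trans; F and CH3CN mutually cis.
Each arrangement has an internal mirror plane or centre of symmetry, so none is chiral.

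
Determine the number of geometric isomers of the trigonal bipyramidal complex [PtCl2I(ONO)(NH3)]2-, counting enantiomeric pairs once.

7

Placing the ligands in turn and identifying arrangements related by rotation or reflection leaves 7 distinct geometric isomers.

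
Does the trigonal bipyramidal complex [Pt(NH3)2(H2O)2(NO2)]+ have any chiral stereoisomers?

yes

A trigonal bipyramid has two axial and three equatorial sites, which are chemically inequivalent.
Exhaustive case analysis gives 5 geometric isomers.
One of these lacks any improper symmetry element and so occurs as an enantiomeric pair, giving 5 + 1 = 6 stereoisomers in total.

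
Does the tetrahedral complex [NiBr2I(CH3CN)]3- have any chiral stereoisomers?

no

In a tetrahedral complex all four positions are equivalent and every pair of ligands is adjacent — there is no cis/trans distinction.
Only one geometric arrangement is possible.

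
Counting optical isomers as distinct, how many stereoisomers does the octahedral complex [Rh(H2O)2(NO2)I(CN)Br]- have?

15

An octahedron has six vertices in three trans pairs; every non-trans pair is cis.
Exhaustive case analysis gives 9 geometric isomers.
Of these, 6 lack any improper symmetry element and so occur as enantiomeric pairs, giving 9 + 6 = 15 stereoisomers in total.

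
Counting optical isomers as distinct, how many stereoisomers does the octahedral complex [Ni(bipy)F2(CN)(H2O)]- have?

6

Each bipy is bidentate and must span two cis positions.
The distinct arrangements are (4 in all): F cis (3 arrangements, 2 chiral); F trans.
Of these, 2 lack any improper symmetry element and so occur as enantiomeric pairs, giving 4 + 2 = 6 stereoisomers in total.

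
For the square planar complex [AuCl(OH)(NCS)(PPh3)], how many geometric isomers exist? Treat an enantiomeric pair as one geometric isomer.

3

In a square planar complex each vertex has one trans partner and two cis neighbours.
Working through the distinct placements yields 3 geometric isomers: (Cl/OH trans, NCS/PPh3 trans); (Cl/PPh3 trans, NCS/OH trans); (Cl/NCS trans, OH/PPh3 trans).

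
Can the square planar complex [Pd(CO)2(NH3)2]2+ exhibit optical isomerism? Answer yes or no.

In a square planar complex each vertex has one trans partner and two cis neighbours.
Working through the distinct placements yields 2 geometric isomers: CO cis; CO trans.
Each arrangement has an internal mirror plane or centre of symmetry, so none is chiral.

no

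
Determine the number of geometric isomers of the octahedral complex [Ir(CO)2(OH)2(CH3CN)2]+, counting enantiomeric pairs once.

5

In an octahedral complex each vertex has one trans partner and four cis neighbours.
There are 5 geometric isomers: CO trans, OH trans, CH3CN trans; CO cis, OH cis, CH3CN trans; CO cis, OH trans, CH3CN cis; CO cis, OH cis, CH3CN cis (chiral); CO trans, OH cis, CH3CN cis.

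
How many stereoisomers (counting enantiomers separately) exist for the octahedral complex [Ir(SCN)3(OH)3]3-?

An octahedron has six vertices in three trans pairs; every non-trans pair is cis.
Systematic placement gives 2 geometric isomers: SCN mer; SCN fac.
Each arrangement has an internal mirror plane or centre of symmetry, so none is chiral.

2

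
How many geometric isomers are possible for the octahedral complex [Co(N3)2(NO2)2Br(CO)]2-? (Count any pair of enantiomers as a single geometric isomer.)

6

The six octahedral sites form three mutually perpendicular trans pairs.
There are 6 geometric isomers: N3 trans, NO2 trans; N3 cis, NO2 cis (3 arrangements, 2 chiral); N3 cis, NO2 trans; N3 trans, NO2 cis.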